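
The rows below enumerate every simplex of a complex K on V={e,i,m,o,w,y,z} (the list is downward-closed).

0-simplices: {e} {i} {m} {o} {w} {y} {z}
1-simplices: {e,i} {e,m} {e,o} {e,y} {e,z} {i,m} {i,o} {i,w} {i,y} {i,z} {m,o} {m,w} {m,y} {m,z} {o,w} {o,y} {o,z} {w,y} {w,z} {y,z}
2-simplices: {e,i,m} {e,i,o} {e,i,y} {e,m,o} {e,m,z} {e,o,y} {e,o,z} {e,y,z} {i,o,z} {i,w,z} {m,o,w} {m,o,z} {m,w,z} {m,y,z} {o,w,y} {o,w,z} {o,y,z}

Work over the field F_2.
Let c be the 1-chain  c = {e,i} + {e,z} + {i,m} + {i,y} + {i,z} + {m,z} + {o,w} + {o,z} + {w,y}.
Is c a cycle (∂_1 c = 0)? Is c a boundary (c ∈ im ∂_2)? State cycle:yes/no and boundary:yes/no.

n_0=7 n_1=20 n_2=17  [Z2]
∂1: piv[ei,em,eo,ey,ez,iw] rk=6  ker:im,io,iy,iz,mo,mw,my,mz,ow,oy,oz,wy,wz,yz
∂2: piv[eim,eio,eiy,emo,emz,eoy,eoz,eyz,ioz,iwz,mow,mwz,myz,owy] rk=14  ker:moz,owz,oyz
∂1c = 0
c vs im∂2: reduces to 0 ⇒ boundary

cycle:yes boundary:yes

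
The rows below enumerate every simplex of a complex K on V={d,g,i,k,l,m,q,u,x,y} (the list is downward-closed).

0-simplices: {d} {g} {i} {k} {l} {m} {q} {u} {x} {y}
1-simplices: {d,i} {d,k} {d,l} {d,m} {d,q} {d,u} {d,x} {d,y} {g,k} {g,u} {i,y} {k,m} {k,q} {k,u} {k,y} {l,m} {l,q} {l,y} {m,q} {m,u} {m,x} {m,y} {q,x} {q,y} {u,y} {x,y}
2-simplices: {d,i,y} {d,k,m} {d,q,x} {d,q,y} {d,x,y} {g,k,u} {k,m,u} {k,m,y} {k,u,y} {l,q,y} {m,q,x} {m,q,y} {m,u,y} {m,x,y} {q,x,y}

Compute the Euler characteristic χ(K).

χ(K)=-1

n_0=10 n_1=26 n_2=15
χ=+10−26+15=-1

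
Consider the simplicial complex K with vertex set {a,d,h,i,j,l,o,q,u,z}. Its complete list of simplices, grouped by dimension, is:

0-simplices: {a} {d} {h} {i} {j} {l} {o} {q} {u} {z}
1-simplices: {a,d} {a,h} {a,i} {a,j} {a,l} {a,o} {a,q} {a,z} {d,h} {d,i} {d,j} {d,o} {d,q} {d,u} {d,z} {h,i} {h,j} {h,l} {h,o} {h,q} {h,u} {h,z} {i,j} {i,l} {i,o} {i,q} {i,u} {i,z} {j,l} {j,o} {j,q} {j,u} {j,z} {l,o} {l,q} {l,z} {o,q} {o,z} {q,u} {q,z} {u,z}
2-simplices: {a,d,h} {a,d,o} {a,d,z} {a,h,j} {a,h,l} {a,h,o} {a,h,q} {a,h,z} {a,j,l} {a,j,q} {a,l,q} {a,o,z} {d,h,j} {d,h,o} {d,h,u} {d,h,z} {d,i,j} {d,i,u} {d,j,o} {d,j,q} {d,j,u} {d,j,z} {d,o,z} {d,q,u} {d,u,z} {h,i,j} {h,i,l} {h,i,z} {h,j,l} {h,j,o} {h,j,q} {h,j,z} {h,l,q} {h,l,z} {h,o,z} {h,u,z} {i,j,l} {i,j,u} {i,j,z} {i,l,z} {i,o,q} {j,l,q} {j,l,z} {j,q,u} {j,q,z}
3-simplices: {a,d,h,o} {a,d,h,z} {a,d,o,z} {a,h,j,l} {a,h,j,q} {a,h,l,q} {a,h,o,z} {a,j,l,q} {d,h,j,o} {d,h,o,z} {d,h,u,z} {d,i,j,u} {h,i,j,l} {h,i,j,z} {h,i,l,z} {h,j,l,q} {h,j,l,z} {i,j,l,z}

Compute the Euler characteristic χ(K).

n_0=10 n_1=41 n_2=45 n_3=18
χ=+10−41+45−18=-4

χ(K)=-4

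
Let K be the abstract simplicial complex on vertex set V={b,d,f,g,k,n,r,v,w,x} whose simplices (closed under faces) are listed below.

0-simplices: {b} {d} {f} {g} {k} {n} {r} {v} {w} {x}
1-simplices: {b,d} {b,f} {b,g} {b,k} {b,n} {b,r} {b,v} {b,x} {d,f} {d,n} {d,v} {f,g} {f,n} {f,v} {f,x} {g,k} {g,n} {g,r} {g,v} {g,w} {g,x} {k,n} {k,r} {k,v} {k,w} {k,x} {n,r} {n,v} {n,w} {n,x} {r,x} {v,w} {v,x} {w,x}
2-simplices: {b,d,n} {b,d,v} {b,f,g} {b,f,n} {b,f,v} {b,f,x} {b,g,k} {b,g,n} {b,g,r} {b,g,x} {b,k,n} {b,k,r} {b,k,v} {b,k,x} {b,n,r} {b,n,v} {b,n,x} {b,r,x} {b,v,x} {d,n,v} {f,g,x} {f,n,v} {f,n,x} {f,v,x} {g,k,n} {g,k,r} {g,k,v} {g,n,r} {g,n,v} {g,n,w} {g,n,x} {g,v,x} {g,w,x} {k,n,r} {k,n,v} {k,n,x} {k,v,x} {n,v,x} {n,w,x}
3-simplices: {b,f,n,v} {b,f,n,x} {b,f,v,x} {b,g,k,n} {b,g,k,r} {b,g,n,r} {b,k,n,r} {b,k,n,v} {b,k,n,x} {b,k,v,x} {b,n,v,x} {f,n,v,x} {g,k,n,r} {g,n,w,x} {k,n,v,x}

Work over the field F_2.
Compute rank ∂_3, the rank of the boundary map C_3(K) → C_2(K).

n_0=10 n_1=34 n_2=39 n_3=15  [Z2]
∂1: piv[bd,bf,bg,bk,bn,br,bv,bx,gw] rk=9  ker:df,dn,dv,fg,fn,fv,fx,gk,gn,gr,gv,gx,kn,kr,kv,kw,kx,nr,nv,nw,nx,rx,vw,vx,wx
∂2: piv[bdn,bdv,bfg,bfn,bfv,bfx,bgk,bgn,bgr,bgx,bkn,bkr,bkv,bkx,bnr,bnv,bnx,brx,bvx,gkv,gnw,gwx] rk=22  ker:dnv,fgx,fnv,fnx,fvx,gkn,gkr,gnr,gnv,gnx,gvx,knr,knv,knx,kvx,nvx,nwx
∂3: piv[bfnv,bfnx,bfvx,bgkn,bgkr,bgnr,bknr,bknv,bknx,bkvx,bnvx,gnwx] rk=12  ker:fnvx,gknr,knvx
rk∂_3=12

rank∂_3=12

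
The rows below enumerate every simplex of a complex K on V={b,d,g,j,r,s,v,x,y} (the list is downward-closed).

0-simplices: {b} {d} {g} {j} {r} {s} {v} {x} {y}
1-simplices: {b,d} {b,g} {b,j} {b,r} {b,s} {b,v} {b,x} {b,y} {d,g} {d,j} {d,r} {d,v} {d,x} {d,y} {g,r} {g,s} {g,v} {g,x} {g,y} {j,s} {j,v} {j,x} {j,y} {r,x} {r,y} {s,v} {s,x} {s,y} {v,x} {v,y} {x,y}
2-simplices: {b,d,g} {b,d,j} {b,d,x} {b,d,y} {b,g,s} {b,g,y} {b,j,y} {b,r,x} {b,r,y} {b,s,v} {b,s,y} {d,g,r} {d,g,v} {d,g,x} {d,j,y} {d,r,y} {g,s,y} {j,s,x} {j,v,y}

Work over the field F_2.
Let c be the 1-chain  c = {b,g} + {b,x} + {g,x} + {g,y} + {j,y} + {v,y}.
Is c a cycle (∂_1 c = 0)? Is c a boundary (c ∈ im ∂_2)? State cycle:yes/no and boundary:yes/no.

cycle:no boundary:no

n_0=9 n_1=31 n_2=19  [Z2]
∂1: piv[bd,bg,bj,br,bs,bv,bx,by] rk=8  ker:dg,dj,dr,dv,dx,dy,gr,gs,gv,gx,gy,js,jv,jx,jy,rx,ry,sv,sx,sy,vx,vy,xy
∂2: piv[bdg,bdj,bdx,bdy,bgs,bgy,bjy,brx,bry,bsv,bsy,dgr,dgv,dgx,dry,jsx,jvy] rk=17  ker:djy,gsy
∂1c = {g} + {j} + {v} + {y}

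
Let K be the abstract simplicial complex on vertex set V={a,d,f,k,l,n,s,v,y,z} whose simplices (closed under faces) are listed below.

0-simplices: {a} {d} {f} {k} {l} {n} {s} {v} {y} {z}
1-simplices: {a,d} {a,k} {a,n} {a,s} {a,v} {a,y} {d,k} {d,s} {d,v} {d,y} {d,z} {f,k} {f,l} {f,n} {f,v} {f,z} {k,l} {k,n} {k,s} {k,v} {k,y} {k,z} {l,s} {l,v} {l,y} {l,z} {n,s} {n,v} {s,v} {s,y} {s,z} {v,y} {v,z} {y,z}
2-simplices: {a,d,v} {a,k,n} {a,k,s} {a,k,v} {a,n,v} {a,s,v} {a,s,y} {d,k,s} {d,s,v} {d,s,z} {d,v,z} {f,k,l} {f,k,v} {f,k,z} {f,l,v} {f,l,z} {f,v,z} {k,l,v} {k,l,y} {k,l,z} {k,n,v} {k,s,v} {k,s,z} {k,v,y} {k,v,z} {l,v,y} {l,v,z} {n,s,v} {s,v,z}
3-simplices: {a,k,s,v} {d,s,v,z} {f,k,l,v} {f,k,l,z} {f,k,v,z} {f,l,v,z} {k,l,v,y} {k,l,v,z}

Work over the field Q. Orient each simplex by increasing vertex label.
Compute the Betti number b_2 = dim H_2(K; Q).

n_0=10 n_1=34 n_2=29 n_3=8  [Q]
∂1: piv[ad,ak,an,as,av,ay,dz,fk,fl] rk=9  ker:dk,ds,dv,dy,fn,fv,fz,kl,kn,ks,kv,ky,kz,ls,lv,ly,lz,ns,nv,sv,sy,sz,vy,vz,yz
∂2: piv[adv,akn,aks,akv,anv,asv,asy,dks,dsv,dsz,dvz,fkl,fkv,fkz,flv,flz,fvz,kly,kvy,nsv] rk=20  ker:klv,klz,knv,ksv,ksz,kvz,lvy,lvz,svz
∂3: piv[aksv,dsvz,fklv,fklz,fkvz,flvz,klvy] rk=7  ker:klvz
b_2=(29−20)−7=2

b_2=2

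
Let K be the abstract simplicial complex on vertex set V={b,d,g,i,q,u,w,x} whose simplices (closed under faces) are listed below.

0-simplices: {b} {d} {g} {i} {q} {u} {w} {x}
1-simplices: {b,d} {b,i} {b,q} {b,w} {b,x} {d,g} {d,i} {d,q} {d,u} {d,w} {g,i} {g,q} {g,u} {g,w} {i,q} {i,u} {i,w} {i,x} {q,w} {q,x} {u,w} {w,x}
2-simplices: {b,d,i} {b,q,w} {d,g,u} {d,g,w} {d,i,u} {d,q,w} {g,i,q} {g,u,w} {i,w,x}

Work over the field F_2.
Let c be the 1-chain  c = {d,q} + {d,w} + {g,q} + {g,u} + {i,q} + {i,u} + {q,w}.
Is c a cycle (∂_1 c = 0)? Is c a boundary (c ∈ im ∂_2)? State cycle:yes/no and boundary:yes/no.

n_0=8 n_1=22 n_2=9  [Z2]
∂1: piv[bd,bi,bq,bw,bx,dg,du] rk=7  ker:di,dq,dw,gi,gq,gu,gw,iq,iu,iw,ix,qw,qx,uw,wx
∂2: piv[bdi,bqw,dgu,dgw,diu,dqw,giq,guw,iwx] rk=9
∂1c = 0
c vs im∂2: residual ≠ 0 ⇒ not boundary

cycle:yes boundary:no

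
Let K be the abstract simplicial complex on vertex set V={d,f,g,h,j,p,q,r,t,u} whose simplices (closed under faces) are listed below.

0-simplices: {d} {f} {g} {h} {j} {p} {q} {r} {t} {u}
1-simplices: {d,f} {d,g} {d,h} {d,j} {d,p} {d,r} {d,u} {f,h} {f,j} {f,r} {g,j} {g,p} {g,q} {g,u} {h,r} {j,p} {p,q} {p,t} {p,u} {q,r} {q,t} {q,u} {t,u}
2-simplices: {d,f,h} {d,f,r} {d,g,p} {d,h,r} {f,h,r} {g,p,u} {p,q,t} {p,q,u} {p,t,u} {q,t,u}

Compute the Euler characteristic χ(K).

n_0=10 n_1=23 n_2=10
χ=+10−23+10=-3

χ(K)=-3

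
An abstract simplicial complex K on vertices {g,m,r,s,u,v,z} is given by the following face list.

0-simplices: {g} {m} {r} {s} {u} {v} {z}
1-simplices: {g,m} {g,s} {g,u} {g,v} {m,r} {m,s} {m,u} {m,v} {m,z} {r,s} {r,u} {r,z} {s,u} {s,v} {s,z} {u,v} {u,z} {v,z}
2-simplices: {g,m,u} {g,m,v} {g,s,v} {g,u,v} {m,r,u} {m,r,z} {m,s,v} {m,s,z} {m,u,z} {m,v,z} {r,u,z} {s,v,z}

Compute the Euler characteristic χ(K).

χ(K)=1

n_0=7 n_1=18 n_2=12
χ=+7−18+12=1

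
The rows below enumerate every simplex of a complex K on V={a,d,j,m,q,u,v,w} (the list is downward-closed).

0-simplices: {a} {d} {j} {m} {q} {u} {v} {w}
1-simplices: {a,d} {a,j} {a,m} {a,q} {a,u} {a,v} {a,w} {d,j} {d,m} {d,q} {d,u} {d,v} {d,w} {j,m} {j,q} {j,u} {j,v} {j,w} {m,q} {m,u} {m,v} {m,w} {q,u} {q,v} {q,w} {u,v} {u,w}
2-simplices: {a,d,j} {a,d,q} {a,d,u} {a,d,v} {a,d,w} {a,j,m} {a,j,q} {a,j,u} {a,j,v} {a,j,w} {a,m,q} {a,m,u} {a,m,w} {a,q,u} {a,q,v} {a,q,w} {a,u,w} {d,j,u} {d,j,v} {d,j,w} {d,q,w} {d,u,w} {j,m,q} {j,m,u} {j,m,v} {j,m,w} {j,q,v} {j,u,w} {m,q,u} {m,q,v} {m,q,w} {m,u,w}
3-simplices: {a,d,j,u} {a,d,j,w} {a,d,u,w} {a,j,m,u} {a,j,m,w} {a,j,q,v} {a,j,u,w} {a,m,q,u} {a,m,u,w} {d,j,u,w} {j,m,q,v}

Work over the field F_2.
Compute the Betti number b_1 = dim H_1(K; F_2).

b_1=2

n_0=8 n_1=27 n_2=32 n_3=11  [Z2]
∂1: piv[ad,aj,am,aq,au,av,aw] rk=7  ker:dj,dm,dq,du,dv,dw,jm,jq,ju,jv,jw,mq,mu,mv,mw,qu,qv,qw,uv,uw
∂2: piv[adj,adq,adu,adv,adw,ajm,ajq,aju,ajv,ajw,amq,amu,amw,aqu,aqv,aqw,auw,jmv] rk=18  ker:dju,djv,djw,dqw,duw,jmq,jmu,jmw,jqv,juw,mqu,mqv,mqw,muw
∂3: piv[adju,adjw,aduw,ajmu,ajmw,ajqv,ajuw,amqu,amuw,jmqv] rk=10  ker:djuw
b_1=(27−7)−18=2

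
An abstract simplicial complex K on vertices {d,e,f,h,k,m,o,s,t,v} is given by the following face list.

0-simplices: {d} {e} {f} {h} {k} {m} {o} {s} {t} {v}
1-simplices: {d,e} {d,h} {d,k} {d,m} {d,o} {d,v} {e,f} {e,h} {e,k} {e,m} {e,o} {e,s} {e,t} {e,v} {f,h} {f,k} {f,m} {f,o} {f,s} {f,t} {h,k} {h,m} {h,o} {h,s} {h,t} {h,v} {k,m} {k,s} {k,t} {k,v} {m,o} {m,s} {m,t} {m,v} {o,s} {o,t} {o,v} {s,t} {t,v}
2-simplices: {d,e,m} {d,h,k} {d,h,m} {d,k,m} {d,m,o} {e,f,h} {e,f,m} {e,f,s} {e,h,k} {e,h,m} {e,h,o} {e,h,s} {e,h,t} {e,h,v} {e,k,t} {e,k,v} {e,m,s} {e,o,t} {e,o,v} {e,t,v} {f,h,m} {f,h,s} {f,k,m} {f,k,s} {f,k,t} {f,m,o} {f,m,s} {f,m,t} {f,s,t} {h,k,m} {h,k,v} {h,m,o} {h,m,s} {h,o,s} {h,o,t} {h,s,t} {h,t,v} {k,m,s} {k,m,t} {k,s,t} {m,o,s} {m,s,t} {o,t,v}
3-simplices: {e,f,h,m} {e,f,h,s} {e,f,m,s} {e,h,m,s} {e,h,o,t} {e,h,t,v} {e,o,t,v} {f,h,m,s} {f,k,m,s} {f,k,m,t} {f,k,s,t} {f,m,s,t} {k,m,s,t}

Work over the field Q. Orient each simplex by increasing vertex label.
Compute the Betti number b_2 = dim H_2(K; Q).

n_0=10 n_1=39 n_2=43 n_3=13  [Q]
∂1: piv[de,dh,dk,dm,do,dv,ef,es,et] rk=9  ker:eh,ek,em,eo,ev,fh,fk,fm,fo,fs,ft,hk,hm,ho,hs,ht,hv,km,ks,kt,kv,mo,ms,mt,mv,os,ot,ov,st,tv
∂2: piv[dem,dhk,dhm,dkm,dmo,efh,efm,efs,ehk,ehm,eho,ehs,eht,ehv,ekt,ekv,ems,eot,eov,etv,fkm,fks,fkt,fmo,fmt,fst,hmo,hos] rk=28  ker:fhm,fhs,fms,hkm,hkv,hms,hot,hst,htv,kms,kmt,kst,mos,mst,otv
∂3: piv[efhm,efhs,efms,ehms,ehot,ehtv,eotv,fkms,fkmt,fkst,fmst] rk=11  ker:fhms,kmst
b_2=(43−28)−11=4

b_2=4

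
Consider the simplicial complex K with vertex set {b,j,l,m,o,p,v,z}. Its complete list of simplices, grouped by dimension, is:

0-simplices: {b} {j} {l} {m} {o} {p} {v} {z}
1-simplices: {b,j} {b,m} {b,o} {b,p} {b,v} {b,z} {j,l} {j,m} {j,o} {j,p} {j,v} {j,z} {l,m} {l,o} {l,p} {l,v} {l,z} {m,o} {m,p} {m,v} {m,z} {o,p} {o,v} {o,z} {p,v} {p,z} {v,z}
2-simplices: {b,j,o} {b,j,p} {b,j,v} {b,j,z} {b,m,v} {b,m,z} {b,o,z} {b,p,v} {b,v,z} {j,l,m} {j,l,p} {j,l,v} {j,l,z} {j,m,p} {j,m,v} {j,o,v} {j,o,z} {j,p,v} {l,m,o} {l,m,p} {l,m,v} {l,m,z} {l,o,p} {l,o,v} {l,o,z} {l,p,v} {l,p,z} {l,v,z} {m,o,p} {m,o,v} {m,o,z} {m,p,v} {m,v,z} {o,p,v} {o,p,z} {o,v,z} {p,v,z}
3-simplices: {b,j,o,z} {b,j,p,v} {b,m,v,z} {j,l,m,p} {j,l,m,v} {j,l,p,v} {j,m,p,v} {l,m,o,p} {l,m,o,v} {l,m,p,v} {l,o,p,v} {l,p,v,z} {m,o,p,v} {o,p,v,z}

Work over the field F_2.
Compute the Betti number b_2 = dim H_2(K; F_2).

n_0=8 n_1=27 n_2=37 n_3=14  [Z2]
∂1: piv[bj,bm,bo,bp,bv,bz,jl] rk=7  ker:jm,jo,jp,jv,jz,lm,lo,lp,lv,lz,mo,mp,mv,mz,op,ov,oz,pv,pz,vz
∂2: piv[bjo,bjp,bjv,bjz,bmv,bmz,boz,bpv,bvz,jlm,jlp,jlv,jlz,jmp,jmv,jov,lmo,lop,lov,lpz] rk=20  ker:joz,jpv,lmp,lmv,lmz,loz,lpv,lvz,mop,mov,moz,mpv,mvz,opv,opz,ovz,pvz
∂3: piv[bjoz,bjpv,bmvz,jlmp,jlmv,jlpv,jmpv,lmop,lmov,lopv,lpvz,opvz] rk=12  ker:lmpv,mopv
b_2=(37−20)−12=5

b_2=5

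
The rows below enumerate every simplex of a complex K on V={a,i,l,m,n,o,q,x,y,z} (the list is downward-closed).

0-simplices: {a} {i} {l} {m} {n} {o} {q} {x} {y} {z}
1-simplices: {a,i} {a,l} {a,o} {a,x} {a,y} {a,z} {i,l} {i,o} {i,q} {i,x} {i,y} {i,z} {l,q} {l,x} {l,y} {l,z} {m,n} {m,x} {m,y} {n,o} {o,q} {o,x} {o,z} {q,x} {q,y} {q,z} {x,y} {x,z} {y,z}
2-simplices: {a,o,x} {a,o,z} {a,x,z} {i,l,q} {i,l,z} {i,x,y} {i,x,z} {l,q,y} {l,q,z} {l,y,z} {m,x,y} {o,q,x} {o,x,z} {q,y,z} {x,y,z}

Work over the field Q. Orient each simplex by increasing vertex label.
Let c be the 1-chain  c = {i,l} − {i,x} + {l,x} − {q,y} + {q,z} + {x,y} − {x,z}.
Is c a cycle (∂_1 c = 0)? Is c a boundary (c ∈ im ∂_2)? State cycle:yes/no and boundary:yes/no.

n_0=10 n_1=29 n_2=15  [Q]
∂1: piv[ai,al,ao,ax,ay,az,iq,mn,mx] rk=9  ker:il,io,ix,iy,iz,lq,lx,ly,lz,my,no,oq,ox,oz,qx,qy,qz,xy,xz,yz
∂2: piv[aox,aoz,axz,ilq,ilz,ixy,ixz,lqy,lqz,lyz,mxy,oqx,xyz] rk=13  ker:oxz,qyz
∂1c = 0
c vs im∂2: residual ≠ 0 ⇒ not boundary

cycle:yes boundary:no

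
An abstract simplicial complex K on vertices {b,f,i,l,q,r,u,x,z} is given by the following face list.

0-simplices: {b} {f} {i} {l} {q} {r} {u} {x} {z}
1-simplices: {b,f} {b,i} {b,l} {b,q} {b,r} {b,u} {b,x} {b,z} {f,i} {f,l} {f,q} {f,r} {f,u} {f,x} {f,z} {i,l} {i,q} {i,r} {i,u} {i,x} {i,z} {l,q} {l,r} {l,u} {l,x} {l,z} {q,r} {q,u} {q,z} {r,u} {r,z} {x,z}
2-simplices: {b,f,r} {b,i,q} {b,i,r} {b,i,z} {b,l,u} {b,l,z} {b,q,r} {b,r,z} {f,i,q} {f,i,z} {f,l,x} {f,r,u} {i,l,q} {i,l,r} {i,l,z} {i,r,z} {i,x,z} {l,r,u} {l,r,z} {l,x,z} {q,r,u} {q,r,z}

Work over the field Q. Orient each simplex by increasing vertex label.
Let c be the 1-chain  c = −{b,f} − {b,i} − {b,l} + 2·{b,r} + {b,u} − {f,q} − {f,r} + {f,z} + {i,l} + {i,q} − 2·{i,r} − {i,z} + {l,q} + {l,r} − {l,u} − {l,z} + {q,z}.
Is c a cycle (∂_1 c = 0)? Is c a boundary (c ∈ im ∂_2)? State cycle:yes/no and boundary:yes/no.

cycle:yes boundary:yes

n_0=9 n_1=32 n_2=22  [Q]
∂1: piv[bf,bi,bl,bq,br,bu,bx,bz] rk=8  ker:fi,fl,fq,fr,fu,fx,fz,il,iq,ir,iu,ix,iz,lq,lr,lu,lx,lz,qr,qu,qz,ru,rz,xz
∂2: piv[bfr,biq,bir,biz,blu,blz,bqr,brz,fiq,fiz,flx,fru,ilq,ilr,ilz,ixz,lru,lxz,qru,qrz] rk=20  ker:irz,lrz
∂1c = 0
c vs im∂2: reduces to 0 ⇒ boundary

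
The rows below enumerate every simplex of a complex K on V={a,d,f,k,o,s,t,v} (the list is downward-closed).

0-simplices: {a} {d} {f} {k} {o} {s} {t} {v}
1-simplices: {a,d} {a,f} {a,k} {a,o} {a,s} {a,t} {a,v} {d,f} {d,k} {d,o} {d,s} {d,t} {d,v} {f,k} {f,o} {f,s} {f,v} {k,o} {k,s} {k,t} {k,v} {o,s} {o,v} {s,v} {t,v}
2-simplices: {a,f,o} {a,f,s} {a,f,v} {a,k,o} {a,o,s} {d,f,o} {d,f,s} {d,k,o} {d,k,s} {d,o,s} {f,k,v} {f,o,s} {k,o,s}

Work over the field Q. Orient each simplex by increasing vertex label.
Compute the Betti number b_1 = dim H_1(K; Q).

b_1=8

n_0=8 n_1=25 n_2=13  [Q]
∂1: piv[ad,af,ak,ao,as,at,av] rk=7  ker:df,dk,do,ds,dt,dv,fk,fo,fs,fv,ko,ks,kt,kv,os,ov,sv,tv
∂2: piv[afo,afs,afv,ako,aos,dfo,dfs,dko,dks,fkv] rk=10  ker:dos,fos,kos
b_1=(25−7)−10=8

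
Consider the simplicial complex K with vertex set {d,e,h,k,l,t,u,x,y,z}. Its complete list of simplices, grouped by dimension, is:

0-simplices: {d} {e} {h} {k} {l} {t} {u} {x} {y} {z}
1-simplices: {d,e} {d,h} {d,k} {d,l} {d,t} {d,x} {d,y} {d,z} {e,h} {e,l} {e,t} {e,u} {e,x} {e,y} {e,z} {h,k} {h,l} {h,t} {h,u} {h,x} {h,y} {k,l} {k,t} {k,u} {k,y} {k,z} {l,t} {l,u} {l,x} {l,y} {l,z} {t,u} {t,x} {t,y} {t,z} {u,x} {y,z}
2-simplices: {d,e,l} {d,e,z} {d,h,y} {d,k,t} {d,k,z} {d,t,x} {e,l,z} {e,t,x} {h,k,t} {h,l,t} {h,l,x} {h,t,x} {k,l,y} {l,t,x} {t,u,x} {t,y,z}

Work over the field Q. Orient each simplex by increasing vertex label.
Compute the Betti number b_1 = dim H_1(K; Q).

b_1=13

n_0=10 n_1=37 n_2=16  [Q]
∂1: piv[de,dh,dk,dl,dt,dx,dy,dz,eu] rk=9  ker:eh,el,et,ex,ey,ez,hk,hl,ht,hu,hx,hy,kl,kt,ku,ky,kz,lt,lu,lx,ly,lz,tu,tx,ty,tz,ux,yz
∂2: piv[del,dez,dhy,dkt,dkz,dtx,elz,etx,hkt,hlt,hlx,htx,kly,tux,tyz] rk=15  ker:ltx
b_1=(37−9)−15=13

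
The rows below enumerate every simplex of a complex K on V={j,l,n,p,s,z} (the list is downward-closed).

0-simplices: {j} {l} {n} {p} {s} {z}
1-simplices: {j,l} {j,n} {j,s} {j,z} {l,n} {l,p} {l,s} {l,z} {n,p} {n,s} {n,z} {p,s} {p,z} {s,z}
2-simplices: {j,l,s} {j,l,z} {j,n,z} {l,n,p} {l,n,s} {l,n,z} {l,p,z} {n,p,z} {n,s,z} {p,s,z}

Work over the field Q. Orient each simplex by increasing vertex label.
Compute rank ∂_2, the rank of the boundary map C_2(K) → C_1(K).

n_0=6 n_1=14 n_2=10  [Q]
∂1: piv[jl,jn,js,jz,lp] rk=5  ker:ln,ls,lz,np,ns,nz,ps,pz,sz
∂2: piv[jls,jlz,jnz,lnp,lns,lnz,lpz,nsz,psz] rk=9  ker:npz
rk∂_2=9

rank∂_2=9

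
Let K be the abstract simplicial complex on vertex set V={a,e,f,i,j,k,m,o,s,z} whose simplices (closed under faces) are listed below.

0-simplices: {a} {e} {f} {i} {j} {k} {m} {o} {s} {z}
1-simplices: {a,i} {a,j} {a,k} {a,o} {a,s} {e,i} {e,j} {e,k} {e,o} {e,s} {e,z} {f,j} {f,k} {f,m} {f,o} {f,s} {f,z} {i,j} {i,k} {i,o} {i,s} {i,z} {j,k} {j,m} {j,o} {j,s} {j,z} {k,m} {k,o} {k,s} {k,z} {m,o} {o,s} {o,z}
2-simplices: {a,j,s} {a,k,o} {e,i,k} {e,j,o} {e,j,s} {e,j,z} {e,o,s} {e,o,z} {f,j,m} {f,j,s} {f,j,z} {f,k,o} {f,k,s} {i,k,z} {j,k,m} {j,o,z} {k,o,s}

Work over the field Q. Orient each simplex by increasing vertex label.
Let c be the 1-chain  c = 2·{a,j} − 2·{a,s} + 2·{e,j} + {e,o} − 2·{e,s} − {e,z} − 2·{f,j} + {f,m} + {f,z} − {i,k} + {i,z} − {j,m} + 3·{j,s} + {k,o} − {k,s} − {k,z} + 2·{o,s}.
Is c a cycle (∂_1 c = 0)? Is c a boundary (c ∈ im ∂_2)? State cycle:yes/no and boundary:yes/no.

cycle:yes boundary:yes

n_0=10 n_1=34 n_2=17  [Q]
∂1: piv[ai,aj,ak,ao,as,ei,ez,fj,fm] rk=9  ker:ej,ek,eo,es,fk,fo,fs,fz,ij,ik,io,is,iz,jk,jm,jo,js,jz,km,ko,ks,kz,mo,os,oz
∂2: piv[ajs,ako,eik,ejo,ejs,ejz,eos,eoz,fjm,fjs,fjz,fko,fks,ikz,jkm,kos] rk=16  ker:joz
∂1c = 0
c vs im∂2: reduces to 0 ⇒ boundary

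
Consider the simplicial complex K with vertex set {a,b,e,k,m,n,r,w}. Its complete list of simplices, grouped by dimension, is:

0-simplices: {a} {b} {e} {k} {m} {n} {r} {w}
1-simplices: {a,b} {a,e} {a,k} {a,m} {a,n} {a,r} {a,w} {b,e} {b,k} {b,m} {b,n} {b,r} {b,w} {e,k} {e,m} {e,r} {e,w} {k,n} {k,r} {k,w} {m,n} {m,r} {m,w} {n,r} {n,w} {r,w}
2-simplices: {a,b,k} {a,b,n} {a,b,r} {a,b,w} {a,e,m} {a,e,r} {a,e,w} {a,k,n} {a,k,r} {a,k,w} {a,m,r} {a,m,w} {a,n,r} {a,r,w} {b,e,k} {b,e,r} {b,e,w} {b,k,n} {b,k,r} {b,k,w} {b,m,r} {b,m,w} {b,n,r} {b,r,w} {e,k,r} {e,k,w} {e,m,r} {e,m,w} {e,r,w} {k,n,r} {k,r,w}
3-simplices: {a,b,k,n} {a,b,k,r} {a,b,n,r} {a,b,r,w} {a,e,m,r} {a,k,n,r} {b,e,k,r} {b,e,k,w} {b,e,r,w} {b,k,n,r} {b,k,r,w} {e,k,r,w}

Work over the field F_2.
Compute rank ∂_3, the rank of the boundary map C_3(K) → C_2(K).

n_0=8 n_1=26 n_2=31 n_3=12  [Z2]
∂1: piv[ab,ae,ak,am,an,ar,aw] rk=7  ker:be,bk,bm,bn,br,bw,ek,em,er,ew,kn,kr,kw,mn,mr,mw,nr,nw,rw
∂2: piv[abk,abn,abr,abw,aem,aer,aew,akn,akr,akw,amr,amw,anr,arw,bek,ber,bmr] rk=17  ker:bew,bkn,bkr,bkw,bmw,bnr,brw,ekr,ekw,emr,emw,erw,knr,krw
∂3: piv[abkn,abkr,abnr,abrw,aemr,aknr,bekr,bekw,berw,bkrw] rk=10  ker:bknr,ekrw
rk∂_3=10

rank∂_3=10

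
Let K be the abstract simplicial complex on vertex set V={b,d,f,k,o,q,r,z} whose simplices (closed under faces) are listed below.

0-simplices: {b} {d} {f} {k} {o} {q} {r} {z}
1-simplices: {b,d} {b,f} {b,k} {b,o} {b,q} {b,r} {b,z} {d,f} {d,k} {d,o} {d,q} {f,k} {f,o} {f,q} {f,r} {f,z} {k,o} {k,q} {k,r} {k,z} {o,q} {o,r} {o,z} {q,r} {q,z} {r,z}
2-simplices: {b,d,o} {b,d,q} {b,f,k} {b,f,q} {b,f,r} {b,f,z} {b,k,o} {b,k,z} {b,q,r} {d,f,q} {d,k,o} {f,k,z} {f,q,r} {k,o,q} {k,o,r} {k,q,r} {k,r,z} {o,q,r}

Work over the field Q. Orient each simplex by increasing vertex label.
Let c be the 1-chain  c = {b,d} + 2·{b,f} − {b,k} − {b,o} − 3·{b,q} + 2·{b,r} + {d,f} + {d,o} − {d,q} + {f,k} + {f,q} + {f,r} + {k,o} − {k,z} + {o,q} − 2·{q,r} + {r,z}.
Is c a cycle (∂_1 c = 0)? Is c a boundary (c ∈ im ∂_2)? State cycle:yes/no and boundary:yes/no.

n_0=8 n_1=26 n_2=18  [Q]
∂1: piv[bd,bf,bk,bo,bq,br,bz] rk=7  ker:df,dk,do,dq,fk,fo,fq,fr,fz,ko,kq,kr,kz,oq,or,oz,qr,qz,rz
∂2: piv[bdo,bdq,bfk,bfq,bfr,bfz,bko,bkz,bqr,dfq,dko,koq,kor,kqr,krz] rk=15  ker:fkz,fqr,oqr
∂1c = 0
c vs im∂2: reduces to 0 ⇒ boundary

cycle:yes boundary:yes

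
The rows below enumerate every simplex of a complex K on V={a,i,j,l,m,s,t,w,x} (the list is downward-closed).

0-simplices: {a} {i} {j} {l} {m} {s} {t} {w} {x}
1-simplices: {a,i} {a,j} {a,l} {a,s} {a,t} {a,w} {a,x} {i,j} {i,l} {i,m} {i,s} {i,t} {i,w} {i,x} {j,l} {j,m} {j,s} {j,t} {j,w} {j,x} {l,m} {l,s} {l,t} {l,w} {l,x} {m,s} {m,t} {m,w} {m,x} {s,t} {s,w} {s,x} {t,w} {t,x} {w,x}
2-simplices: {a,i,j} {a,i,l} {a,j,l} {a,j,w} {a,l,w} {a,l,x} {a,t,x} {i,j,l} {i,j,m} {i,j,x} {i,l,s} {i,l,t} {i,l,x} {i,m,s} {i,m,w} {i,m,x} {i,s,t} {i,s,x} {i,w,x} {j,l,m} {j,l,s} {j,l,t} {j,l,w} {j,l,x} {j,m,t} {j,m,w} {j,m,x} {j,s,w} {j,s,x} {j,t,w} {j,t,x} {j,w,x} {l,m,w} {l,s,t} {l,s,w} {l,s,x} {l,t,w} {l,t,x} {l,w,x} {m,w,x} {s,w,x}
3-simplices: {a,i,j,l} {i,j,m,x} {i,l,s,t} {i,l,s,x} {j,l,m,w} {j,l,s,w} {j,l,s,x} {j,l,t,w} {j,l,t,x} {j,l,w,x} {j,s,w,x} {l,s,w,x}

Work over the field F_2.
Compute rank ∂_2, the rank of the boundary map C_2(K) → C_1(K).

n_0=9 n_1=35 n_2=41 n_3=12  [Z2]
∂1: piv[ai,aj,al,as,at,aw,ax,im] rk=8  ker:ij,il,is,it,iw,ix,jl,jm,js,jt,jw,jx,lm,ls,lt,lw,lx,ms,mt,mw,mx,st,sw,sx,tw,tx,wx
∂2: piv[aij,ail,ajl,ajw,alw,alx,atx,ijm,ijx,ils,ilt,ilx,ims,imw,imx,ist,isx,iwx,jlm,jls,jlt,jmt,jmw,jsw,jtw,jtx] rk=26  ker:ijl,jlw,jlx,jmx,jsx,jwx,lmw,lst,lsw,lsx,ltw,ltx,lwx,mwx,swx
∂3: piv[aijl,ijmx,ilst,ilsx,jlmw,jlsw,jlsx,jltw,jltx,jlwx,jswx] rk=11  ker:lswx
rk∂_2=26

rank∂_2=26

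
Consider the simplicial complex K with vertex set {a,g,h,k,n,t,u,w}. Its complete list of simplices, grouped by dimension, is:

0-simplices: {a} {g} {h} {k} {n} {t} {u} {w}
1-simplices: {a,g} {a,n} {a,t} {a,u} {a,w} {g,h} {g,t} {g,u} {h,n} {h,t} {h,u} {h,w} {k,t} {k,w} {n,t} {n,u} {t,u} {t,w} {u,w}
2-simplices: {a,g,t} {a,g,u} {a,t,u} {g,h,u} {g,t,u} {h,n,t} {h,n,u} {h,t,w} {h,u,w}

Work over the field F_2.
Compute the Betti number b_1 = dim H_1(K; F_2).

b_1=4

n_0=8 n_1=19 n_2=9  [Z2]
∂1: piv[ag,an,at,au,aw,gh,kt] rk=7  ker:gt,gu,hn,ht,hu,hw,kw,nt,nu,tu,tw,uw
∂2: piv[agt,agu,atu,ghu,hnt,hnu,htw,huw] rk=8  ker:gtu
b_1=(19−7)−8=4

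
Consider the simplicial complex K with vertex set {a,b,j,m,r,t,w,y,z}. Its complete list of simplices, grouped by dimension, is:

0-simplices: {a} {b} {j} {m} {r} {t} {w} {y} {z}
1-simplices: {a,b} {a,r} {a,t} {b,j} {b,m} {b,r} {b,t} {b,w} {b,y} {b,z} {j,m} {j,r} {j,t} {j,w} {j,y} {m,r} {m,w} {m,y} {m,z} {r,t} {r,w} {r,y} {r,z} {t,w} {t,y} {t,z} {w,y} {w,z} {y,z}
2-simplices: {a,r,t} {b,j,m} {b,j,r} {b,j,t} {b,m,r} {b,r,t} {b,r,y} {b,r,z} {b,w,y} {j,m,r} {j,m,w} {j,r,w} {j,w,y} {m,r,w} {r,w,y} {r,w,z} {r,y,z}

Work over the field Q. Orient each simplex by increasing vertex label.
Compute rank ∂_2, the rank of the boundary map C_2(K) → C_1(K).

rank∂_2=15

n_0=9 n_1=29 n_2=17  [Q]
∂1: piv[ab,ar,at,bj,bm,bw,by,bz] rk=8  ker:br,bt,jm,jr,jt,jw,jy,mr,mw,my,mz,rt,rw,ry,rz,tw,ty,tz,wy,wz,yz
∂2: piv[art,bjm,bjr,bjt,bmr,brt,bry,brz,bwy,jmw,jrw,jwy,rwy,rwz,ryz] rk=15  ker:jmr,mrw
rk∂_2=15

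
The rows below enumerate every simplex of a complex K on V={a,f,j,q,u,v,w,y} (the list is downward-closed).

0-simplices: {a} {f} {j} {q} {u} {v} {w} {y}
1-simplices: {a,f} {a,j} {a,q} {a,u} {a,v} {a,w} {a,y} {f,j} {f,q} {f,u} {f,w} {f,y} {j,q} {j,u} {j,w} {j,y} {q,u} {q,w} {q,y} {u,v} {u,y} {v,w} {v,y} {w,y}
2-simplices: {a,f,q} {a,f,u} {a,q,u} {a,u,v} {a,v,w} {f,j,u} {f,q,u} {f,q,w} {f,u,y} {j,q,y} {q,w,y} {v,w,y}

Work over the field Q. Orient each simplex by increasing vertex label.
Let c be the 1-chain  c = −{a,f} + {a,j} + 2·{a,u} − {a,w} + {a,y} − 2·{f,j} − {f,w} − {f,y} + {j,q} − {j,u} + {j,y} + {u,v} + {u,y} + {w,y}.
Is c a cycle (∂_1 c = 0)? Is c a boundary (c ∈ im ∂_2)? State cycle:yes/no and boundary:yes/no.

cycle:no boundary:no

n_0=8 n_1=24 n_2=12  [Q]
∂1: piv[af,aj,aq,au,av,aw,ay] rk=7  ker:fj,fq,fu,fw,fy,jq,ju,jw,jy,qu,qw,qy,uv,uy,vw,vy,wy
∂2: piv[afq,afu,aqu,auv,avw,fju,fqw,fuy,jqy,qwy,vwy] rk=11  ker:fqu
∂1c = −2·{a} + 3·{f} − 2·{j} + {q} − {u} + {v} − 3·{w} + 3·{y}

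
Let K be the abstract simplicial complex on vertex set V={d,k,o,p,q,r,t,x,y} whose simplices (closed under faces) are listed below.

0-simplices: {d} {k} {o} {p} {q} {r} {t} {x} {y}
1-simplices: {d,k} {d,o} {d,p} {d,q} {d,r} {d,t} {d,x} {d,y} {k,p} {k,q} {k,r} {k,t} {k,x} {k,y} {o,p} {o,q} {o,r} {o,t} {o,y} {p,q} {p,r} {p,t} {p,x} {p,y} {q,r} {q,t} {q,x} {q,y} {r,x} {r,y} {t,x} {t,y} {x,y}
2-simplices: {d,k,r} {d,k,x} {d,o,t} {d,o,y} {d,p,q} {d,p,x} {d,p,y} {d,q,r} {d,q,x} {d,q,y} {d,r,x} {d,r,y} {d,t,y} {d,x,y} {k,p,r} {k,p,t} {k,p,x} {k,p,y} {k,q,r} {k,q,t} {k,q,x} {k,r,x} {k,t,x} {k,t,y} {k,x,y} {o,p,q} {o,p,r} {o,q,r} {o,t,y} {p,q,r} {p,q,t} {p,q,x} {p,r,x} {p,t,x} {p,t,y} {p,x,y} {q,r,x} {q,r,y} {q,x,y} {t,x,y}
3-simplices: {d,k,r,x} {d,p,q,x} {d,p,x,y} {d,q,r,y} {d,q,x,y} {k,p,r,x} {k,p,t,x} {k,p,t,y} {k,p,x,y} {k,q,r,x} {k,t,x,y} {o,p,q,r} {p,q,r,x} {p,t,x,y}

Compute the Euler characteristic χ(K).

χ(K)=2

n_0=9 n_1=33 n_2=40 n_3=14
χ=+9−33+40−14=2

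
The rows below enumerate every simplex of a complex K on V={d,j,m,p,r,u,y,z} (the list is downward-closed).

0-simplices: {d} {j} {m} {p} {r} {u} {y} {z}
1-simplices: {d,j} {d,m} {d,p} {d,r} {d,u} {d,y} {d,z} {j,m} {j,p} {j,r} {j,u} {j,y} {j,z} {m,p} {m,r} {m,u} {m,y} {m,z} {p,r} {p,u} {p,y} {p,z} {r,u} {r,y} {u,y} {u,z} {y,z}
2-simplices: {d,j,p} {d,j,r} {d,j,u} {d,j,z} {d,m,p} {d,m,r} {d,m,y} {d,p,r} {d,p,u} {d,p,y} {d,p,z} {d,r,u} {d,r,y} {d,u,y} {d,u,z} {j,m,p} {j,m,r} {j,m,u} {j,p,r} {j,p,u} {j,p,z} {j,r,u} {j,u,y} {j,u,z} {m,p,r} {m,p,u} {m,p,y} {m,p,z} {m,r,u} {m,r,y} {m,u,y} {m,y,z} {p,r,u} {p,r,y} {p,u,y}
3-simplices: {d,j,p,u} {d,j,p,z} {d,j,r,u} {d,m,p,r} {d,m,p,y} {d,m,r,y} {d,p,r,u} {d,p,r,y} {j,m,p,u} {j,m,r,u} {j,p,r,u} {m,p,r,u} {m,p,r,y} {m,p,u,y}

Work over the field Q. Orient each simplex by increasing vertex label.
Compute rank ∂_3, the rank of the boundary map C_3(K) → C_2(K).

rank∂_3=13

n_0=8 n_1=27 n_2=35 n_3=14  [Q]
∂1: piv[dj,dm,dp,dr,du,dy,dz] rk=7  ker:jm,jp,jr,ju,jy,jz,mp,mr,mu,my,mz,pr,pu,py,pz,ru,ry,uy,uz,yz
∂2: piv[djp,djr,dju,djz,dmp,dmr,dmy,dpr,dpu,dpy,dpz,dru,dry,duy,duz,jmp,jmu,juy,mpz,myz] rk=20  ker:jmr,jpr,jpu,jpz,jru,juz,mpr,mpu,mpy,mru,mry,muy,pru,pry,puy
∂3: piv[djpu,djpz,djru,dmpr,dmpy,dmry,dpru,dpry,jmpu,jmru,jpru,mpru,mpuy] rk=13  ker:mpry
rk∂_3=13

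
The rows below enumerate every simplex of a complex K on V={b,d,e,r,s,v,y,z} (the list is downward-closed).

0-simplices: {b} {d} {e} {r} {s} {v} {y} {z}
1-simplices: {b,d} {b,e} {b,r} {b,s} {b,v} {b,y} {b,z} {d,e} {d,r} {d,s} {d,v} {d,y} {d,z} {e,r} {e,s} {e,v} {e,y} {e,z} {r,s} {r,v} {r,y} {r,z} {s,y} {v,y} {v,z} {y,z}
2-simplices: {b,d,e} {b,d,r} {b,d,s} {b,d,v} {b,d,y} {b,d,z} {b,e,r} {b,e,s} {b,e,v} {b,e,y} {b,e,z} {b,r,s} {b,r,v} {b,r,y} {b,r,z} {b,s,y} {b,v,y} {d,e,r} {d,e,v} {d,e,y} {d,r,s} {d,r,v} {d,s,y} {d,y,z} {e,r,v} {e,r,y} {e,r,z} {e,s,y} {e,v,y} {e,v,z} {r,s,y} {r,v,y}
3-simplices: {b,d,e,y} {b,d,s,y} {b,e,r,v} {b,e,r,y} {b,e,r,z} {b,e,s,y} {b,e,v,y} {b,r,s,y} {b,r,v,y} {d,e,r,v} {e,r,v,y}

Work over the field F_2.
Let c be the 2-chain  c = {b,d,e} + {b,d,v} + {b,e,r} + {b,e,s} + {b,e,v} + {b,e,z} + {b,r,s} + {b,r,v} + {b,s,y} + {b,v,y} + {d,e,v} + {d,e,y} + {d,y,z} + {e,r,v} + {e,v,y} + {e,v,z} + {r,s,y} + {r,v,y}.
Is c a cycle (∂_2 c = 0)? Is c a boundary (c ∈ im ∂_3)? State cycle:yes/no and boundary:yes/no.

n_0=8 n_1=26 n_2=32 n_3=11  [Z2]
∂1: piv[bd,be,br,bs,bv,by,bz] rk=7  ker:de,dr,ds,dv,dy,dz,er,es,ev,ey,ez,rs,rv,ry,rz,sy,vy,vz,yz
∂2: piv[bde,bdr,bds,bdv,bdy,bdz,ber,bes,bev,bey,bez,brs,brv,bry,brz,bsy,bvy,dyz,evz] rk=19  ker:der,dev,dey,drs,drv,dsy,erv,ery,erz,esy,evy,rsy,rvy
∂3: piv[bdey,bdsy,berv,bery,berz,besy,bevy,brsy,brvy,derv] rk=10  ker:ervy
∂2c = {b,e} + {b,r} + {b,s} + {b,z} + {d,e} + {d,z} + {e,s} + {e,v} + {r,v} + {v,y} + {v,z} + {y,z}

cycle:no boundary:no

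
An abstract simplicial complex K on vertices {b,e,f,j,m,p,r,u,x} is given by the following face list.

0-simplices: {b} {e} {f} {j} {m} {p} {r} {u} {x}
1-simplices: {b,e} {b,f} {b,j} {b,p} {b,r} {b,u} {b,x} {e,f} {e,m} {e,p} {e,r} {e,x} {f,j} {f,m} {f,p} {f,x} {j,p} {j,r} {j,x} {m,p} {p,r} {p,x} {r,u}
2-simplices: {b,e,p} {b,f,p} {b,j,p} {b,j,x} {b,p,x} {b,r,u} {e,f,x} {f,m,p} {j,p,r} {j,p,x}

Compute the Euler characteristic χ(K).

n_0=9 n_1=23 n_2=10
χ=+9−23+10=-4

χ(K)=-4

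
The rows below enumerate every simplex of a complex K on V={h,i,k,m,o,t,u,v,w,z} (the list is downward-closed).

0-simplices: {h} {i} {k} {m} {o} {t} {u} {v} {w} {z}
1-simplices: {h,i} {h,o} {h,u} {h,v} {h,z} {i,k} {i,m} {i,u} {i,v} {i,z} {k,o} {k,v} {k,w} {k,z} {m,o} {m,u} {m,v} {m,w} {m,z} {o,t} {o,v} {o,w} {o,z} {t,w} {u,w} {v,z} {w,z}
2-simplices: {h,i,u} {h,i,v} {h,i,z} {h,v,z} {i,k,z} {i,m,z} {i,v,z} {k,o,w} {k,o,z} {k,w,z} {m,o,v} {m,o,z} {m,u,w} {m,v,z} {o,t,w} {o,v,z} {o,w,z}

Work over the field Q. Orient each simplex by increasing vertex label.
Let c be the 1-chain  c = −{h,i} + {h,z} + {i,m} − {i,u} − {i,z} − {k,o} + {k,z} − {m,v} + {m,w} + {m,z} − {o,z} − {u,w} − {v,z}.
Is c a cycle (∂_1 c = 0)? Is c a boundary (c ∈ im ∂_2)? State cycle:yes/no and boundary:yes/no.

n_0=10 n_1=27 n_2=17  [Q]
∂1: piv[hi,ho,hu,hv,hz,ik,im,kw,ot] rk=9  ker:iu,iv,iz,ko,kv,kz,mo,mu,mv,mw,mz,ov,ow,oz,tw,uw,vz,wz
∂2: piv[hiu,hiv,hiz,hvz,ikz,imz,kow,koz,kwz,mov,moz,muw,mvz,otw] rk=14  ker:ivz,ovz,owz
∂1c = 0
c vs im∂2: residual ≠ 0 ⇒ not boundary

cycle:yes boundary:no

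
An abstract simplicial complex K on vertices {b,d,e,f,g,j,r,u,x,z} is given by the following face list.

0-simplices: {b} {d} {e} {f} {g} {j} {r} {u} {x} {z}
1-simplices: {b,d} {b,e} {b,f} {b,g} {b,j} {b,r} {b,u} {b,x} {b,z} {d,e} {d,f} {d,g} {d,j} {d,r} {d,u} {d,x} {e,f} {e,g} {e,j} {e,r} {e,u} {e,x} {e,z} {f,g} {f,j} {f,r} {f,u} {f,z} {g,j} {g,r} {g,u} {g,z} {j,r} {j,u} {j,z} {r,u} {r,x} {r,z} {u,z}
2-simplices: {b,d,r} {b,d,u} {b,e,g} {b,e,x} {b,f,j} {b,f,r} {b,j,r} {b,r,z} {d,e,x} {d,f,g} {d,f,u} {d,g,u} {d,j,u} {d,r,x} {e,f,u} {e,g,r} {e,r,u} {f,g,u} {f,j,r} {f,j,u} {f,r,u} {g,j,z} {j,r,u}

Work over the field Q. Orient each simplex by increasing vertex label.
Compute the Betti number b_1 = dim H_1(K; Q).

n_0=10 n_1=39 n_2=23  [Q]
∂1: piv[bd,be,bf,bg,bj,br,bu,bx,bz] rk=9  ker:de,df,dg,dj,dr,du,dx,ef,eg,ej,er,eu,ex,ez,fg,fj,fr,fu,fz,gj,gr,gu,gz,jr,ju,jz,ru,rx,rz,uz
∂2: piv[bdr,bdu,beg,bex,bfj,bfr,bjr,brz,dex,dfg,dfu,dgu,dju,drx,efu,egr,eru,fju,fru,gjz] rk=20  ker:fgu,fjr,jru
b_1=(39−9)−20=10

b_1=10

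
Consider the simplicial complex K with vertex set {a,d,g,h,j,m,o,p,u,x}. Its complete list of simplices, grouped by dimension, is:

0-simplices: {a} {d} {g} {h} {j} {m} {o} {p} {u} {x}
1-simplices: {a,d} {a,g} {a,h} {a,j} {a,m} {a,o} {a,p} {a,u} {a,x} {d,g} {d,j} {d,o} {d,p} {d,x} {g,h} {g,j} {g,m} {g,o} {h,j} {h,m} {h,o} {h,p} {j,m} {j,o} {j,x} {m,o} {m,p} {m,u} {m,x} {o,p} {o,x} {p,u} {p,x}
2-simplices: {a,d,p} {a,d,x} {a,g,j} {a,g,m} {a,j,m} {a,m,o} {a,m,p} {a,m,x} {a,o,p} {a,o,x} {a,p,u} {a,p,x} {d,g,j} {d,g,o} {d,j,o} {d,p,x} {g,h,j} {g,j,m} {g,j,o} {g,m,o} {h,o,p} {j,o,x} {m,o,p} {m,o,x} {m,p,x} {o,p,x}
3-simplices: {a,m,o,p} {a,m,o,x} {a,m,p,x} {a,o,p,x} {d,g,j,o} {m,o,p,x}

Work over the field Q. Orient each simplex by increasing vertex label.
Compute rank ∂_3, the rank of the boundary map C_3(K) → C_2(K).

rank∂_3=5

n_0=10 n_1=33 n_2=26 n_3=6  [Q]
∂1: piv[ad,ag,ah,aj,am,ao,ap,au,ax] rk=9  ker:dg,dj,do,dp,dx,gh,gj,gm,go,hj,hm,ho,hp,jm,jo,jx,mo,mp,mu,mx,op,ox,pu,px
∂2: piv[adp,adx,agj,agm,ajm,amo,amp,amx,aop,aox,apu,apx,dgj,dgo,djo,ghj,gmo,hop,jox] rk=19  ker:dpx,gjm,gjo,mop,mox,mpx,opx
∂3: piv[amop,amox,ampx,aopx,dgjo] rk=5  ker:mopx
rk∂_3=5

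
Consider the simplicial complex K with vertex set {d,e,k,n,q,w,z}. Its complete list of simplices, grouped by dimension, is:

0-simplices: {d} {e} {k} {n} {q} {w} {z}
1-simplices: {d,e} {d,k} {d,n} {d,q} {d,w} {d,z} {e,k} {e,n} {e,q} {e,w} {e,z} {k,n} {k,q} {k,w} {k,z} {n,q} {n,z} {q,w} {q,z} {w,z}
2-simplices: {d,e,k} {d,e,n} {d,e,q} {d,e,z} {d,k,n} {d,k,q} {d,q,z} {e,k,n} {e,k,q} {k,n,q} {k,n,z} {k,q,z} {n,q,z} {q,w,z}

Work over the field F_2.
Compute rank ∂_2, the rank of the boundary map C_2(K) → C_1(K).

n_0=7 n_1=20 n_2=14  [Z2]
∂1: piv[de,dk,dn,dq,dw,dz] rk=6  ker:ek,en,eq,ew,ez,kn,kq,kw,kz,nq,nz,qw,qz,wz
∂2: piv[dek,den,deq,dez,dkn,dkq,dqz,knq,knz,kqz,qwz] rk=11  ker:ekn,ekq,nqz
rk∂_2=11

rank∂_2=11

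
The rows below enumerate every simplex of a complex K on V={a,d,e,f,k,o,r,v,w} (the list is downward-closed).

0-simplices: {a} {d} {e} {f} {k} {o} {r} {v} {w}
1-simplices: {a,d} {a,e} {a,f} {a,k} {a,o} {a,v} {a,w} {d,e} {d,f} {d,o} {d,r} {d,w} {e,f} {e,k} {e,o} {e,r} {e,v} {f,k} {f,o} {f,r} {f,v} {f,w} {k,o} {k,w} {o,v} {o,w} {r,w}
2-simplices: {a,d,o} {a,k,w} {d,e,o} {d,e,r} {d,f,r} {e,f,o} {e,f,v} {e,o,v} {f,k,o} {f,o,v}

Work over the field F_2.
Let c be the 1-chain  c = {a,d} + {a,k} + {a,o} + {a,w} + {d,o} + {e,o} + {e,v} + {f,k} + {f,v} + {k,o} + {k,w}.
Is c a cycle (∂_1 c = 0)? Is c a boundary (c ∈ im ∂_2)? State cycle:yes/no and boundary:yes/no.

cycle:yes boundary:yes

n_0=9 n_1=27 n_2=10  [Z2]
∂1: piv[ad,ae,af,ak,ao,av,aw,dr] rk=8  ker:de,df,do,dw,ef,ek,eo,er,ev,fk,fo,fr,fv,fw,ko,kw,ov,ow,rw
∂2: piv[ado,akw,deo,der,dfr,efo,efv,eov,fko] rk=9  ker:fov
∂1c = 0
c vs im∂2: reduces to 0 ⇒ boundary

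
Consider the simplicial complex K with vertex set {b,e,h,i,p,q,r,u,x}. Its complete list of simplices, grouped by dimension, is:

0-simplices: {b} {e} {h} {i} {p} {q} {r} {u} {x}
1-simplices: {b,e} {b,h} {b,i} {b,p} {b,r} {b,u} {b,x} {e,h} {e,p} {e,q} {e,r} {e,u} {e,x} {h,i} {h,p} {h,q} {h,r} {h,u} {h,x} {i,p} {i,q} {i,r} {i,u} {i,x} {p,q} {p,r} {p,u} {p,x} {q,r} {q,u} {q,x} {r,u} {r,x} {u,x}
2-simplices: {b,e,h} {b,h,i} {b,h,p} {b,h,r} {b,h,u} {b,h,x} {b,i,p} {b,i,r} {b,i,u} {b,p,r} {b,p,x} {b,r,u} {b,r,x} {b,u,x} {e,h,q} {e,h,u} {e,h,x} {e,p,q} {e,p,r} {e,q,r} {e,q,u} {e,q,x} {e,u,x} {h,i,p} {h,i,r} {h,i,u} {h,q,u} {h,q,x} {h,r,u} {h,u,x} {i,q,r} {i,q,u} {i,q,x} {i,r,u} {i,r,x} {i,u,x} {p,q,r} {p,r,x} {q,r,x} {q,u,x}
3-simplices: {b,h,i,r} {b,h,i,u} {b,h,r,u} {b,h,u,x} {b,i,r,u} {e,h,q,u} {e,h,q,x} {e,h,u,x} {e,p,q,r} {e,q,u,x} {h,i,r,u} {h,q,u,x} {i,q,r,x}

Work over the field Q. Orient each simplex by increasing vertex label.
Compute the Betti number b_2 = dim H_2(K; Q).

b_2=4

n_0=9 n_1=34 n_2=40 n_3=13  [Q]
∂1: piv[be,bh,bi,bp,br,bu,bx,eq] rk=8  ker:eh,ep,er,eu,ex,hi,hp,hq,hr,hu,hx,ip,iq,ir,iu,ix,pq,pr,pu,px,qr,qu,qx,ru,rx,ux
∂2: piv[beh,bhi,bhp,bhr,bhu,bhx,bip,bir,biu,bpr,bpx,bru,brx,bux,ehq,ehu,ehx,epq,epr,eqr,equ,eqx,iqr,iqu,iqx] rk=25  ker:eux,hip,hir,hiu,hqu,hqx,hru,hux,iru,irx,iux,pqr,prx,qrx,qux
∂3: piv[bhir,bhiu,bhru,bhux,biru,ehqu,ehqx,ehux,epqr,equx,iqrx] rk=11  ker:hiru,hqux
b_2=(40−25)−11=4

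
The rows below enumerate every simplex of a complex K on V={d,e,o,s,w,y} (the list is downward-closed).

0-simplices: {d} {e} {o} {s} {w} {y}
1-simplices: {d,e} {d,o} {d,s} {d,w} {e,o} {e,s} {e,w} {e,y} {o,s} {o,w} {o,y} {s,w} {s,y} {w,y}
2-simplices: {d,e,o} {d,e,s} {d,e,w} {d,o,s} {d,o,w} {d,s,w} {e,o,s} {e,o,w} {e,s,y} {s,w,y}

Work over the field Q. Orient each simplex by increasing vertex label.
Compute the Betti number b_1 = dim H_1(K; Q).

n_0=6 n_1=14 n_2=10  [Q]
∂1: piv[de,do,ds,dw,ey] rk=5  ker:eo,es,ew,os,ow,oy,sw,sy,wy
∂2: piv[deo,des,dew,dos,dow,dsw,esy,swy] rk=8  ker:eos,eow
b_1=(14−5)−8=1

b_1=1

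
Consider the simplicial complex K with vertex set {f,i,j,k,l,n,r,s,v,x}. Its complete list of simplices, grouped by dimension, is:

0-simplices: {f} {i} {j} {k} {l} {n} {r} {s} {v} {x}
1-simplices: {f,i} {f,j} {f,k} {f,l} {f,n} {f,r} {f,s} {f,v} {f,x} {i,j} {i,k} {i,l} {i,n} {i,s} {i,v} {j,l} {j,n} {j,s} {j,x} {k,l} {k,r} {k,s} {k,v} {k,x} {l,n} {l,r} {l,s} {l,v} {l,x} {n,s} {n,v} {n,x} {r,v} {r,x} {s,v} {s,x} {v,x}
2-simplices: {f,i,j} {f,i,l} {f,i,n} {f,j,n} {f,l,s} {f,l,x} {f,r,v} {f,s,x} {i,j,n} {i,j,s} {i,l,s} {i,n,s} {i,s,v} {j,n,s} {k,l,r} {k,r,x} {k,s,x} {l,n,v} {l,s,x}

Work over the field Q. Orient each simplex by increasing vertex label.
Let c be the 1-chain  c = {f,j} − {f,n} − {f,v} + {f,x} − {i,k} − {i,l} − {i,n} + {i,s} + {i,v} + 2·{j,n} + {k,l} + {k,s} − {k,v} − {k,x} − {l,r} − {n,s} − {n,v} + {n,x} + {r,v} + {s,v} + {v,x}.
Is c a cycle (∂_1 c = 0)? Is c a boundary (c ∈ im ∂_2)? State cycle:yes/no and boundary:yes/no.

n_0=10 n_1=37 n_2=19  [Q]
∂1: piv[fi,fj,fk,fl,fn,fr,fs,fv,fx] rk=9  ker:ij,ik,il,in,is,iv,jl,jn,js,jx,kl,kr,ks,kv,kx,ln,lr,ls,lv,lx,ns,nv,nx,rv,rx,sv,sx,vx
∂2: piv[fij,fil,fin,fjn,fls,flx,frv,fsx,ijs,ils,ins,isv,klr,krx,ksx,lnv] rk=16  ker:ijn,jns,lsx
∂1c = {i} − {j} − {k} + {l} + {n} − 2·{r} − {v} + 2·{x}

cycle:no boundary:no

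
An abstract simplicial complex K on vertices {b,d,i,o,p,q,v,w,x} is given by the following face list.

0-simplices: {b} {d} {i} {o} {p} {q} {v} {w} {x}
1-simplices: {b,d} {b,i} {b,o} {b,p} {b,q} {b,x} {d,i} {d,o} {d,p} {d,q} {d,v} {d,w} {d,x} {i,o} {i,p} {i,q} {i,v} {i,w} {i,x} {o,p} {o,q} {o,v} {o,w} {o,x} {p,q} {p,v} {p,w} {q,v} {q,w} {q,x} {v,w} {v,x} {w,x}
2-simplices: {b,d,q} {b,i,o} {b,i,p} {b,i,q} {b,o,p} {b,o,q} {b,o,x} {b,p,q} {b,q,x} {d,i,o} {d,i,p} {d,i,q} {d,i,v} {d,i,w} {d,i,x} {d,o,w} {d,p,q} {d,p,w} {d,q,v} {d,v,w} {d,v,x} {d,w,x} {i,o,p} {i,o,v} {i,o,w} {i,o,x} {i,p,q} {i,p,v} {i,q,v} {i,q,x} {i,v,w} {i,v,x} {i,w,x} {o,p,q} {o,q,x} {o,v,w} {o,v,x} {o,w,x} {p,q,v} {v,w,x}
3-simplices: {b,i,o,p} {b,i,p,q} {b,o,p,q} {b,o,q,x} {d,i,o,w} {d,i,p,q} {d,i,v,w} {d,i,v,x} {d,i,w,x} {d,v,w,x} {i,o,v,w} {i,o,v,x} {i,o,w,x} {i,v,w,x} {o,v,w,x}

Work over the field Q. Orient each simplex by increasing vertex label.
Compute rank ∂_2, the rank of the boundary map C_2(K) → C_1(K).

n_0=9 n_1=33 n_2=40 n_3=15  [Q]
∂1: piv[bd,bi,bo,bp,bq,bx,dv,dw] rk=8  ker:di,do,dp,dq,dx,io,ip,iq,iv,iw,ix,op,oq,ov,ow,ox,pq,pv,pw,qv,qw,qx,vw,vx,wx
∂2: piv[bdq,bio,bip,biq,bop,boq,box,bpq,bqx,dio,dip,diq,div,diw,dix,dow,dpw,dqv,dvw,dvx,dwx,iov,iox,ipv] rk=24  ker:dpq,iop,iow,ipq,iqv,iqx,ivw,ivx,iwx,opq,oqx,ovw,ovx,owx,pqv,vwx
∂3: piv[biop,bipq,bopq,boqx,diow,dipq,divw,divx,diwx,dvwx,iovw,iovx,iowx] rk=13  ker:ivwx,ovwx
rk∂_2=24

rank∂_2=24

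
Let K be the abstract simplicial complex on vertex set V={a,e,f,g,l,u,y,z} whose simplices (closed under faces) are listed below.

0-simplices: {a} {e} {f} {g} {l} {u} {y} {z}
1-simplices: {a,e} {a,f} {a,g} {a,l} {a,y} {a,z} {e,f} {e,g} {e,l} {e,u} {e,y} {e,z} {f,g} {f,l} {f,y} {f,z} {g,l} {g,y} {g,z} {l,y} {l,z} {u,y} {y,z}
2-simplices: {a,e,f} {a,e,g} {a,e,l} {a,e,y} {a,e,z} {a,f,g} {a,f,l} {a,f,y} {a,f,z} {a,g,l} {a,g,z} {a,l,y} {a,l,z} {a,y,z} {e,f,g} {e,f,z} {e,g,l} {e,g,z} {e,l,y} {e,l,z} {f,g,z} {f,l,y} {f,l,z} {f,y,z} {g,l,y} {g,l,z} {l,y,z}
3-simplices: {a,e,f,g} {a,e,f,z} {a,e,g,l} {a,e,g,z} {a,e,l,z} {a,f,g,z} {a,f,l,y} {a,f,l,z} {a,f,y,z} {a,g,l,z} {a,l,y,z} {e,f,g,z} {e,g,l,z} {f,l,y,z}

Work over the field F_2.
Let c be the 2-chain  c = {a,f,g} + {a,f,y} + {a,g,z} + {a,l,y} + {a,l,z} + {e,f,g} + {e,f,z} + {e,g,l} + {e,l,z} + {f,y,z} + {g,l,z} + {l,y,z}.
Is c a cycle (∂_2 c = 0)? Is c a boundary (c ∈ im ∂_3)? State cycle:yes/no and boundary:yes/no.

n_0=8 n_1=23 n_2=27 n_3=14  [Z2]
∂1: piv[ae,af,ag,al,ay,az,eu] rk=7  ker:ef,eg,el,ey,ez,fg,fl,fy,fz,gl,gy,gz,ly,lz,uy,yz
∂2: piv[aef,aeg,ael,aey,aez,afg,afl,afy,afz,agl,agz,aly,alz,ayz,gly] rk=15  ker:efg,efz,egl,egz,ely,elz,fgz,fly,flz,fyz,glz,lyz
∂3: piv[aefg,aefz,aegl,aegz,aelz,afgz,afly,aflz,afyz,aglz,alyz] rk=11  ker:efgz,eglz,flyz
∂2c = 0
c vs im∂3: reduces to 0 ⇒ boundary

cycle:yes boundary:yes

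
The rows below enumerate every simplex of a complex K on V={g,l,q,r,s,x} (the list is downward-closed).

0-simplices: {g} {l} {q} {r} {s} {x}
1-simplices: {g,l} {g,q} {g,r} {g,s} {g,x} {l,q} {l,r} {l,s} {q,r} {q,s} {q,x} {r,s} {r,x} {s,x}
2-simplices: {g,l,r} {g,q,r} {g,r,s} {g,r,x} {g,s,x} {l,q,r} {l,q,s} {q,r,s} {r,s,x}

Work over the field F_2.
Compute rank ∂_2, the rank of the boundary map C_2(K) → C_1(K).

rank∂_2=8

n_0=6 n_1=14 n_2=9  [Z2]
∂1: piv[gl,gq,gr,gs,gx] rk=5  ker:lq,lr,ls,qr,qs,qx,rs,rx,sx
∂2: piv[glr,gqr,grs,grx,gsx,lqr,lqs,qrs] rk=8  ker:rsx
rk∂_2=8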